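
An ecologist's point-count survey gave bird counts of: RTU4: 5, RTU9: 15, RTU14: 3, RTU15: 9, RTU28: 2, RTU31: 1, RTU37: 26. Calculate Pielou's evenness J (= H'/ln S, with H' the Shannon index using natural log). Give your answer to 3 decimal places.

Total N = 5+15+3+9+2+1+26 = 61, so the proportions are 0.08197, 0.2459, 0.04918, 0.14754, 0.03279, 0.01639, 0.42623 (working shown to 5 dp, full precision carried).
H' = −Σ pᵢ ln pᵢ = −((-0.20504) + (-0.34496) + (-0.14814) + (-0.28234) + (-0.11206) + (-0.06739) + (-0.36348)) = 1.52340.
With S = 7 species, ln S = 1.94591, so J = 1.52340/1.94591 = 0.78288, i.e. 0.783 to 3 decimal places.

0.783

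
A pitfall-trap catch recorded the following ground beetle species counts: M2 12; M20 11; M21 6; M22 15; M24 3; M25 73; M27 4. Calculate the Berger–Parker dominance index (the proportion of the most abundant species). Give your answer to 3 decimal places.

Total N = 12+11+6+15+3+73+4 = 124, so the proportions are 0.09677, 0.08871, 0.04839, 0.12097, 0.02419, 0.58871, 0.03226 (working shown to 5 dp, full precision carried).
The largest proportion is 0.58871, i.e. d = 0.589 to 3 decimal places.

0.589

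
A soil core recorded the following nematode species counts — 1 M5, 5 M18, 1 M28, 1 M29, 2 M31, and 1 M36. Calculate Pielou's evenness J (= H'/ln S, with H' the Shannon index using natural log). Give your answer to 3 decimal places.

0.860

Total N = 1+5+1+1+2+1 = 11, so the proportions are 0.09091, 0.45455, 0.09091, 0.09091, 0.18182, 0.09091 (working shown to 5 dp, full precision carried).
H' = −Σ pᵢ ln pᵢ = −((-0.21799) + (-0.35839) + (-0.21799) + (-0.21799) + (-0.30995) + (-0.21799)) = 1.54031.
With S = 6 species, ln S = 1.79176, so J = 1.54031/1.79176 = 0.85966, i.e. 0.860 to 3 decimal places.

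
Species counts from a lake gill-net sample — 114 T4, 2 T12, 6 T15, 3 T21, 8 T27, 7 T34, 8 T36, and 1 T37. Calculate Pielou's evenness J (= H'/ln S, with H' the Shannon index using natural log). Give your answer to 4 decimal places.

Total N = 114+2+6+3+8+7+8+1 = 149, so the proportions are 0.765101, 0.013423, 0.040268, 0.020134, 0.053691, 0.04698, 0.053691, 0.006711 (working shown to 6 dp, full precision carried).
H' = −Σ pᵢ ln pᵢ = −((-0.204854) + (-0.057863) + (-0.129350) + (-0.078631) + (-0.157020) + (-0.143666) + (-0.157020) + (-0.033584)) = 0.961988.
With S = 8 species, ln S = 2.079442, so J = 0.961988/2.079442 = 0.462619, i.e. 0.4626 to 4 decimal places.

0.4626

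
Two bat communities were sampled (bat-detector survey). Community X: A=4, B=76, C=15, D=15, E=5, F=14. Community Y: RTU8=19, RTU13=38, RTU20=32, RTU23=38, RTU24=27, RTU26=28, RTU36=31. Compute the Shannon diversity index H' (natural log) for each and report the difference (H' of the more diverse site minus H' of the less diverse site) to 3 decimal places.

Community X: N=129, proportions 0.03101, 0.58915, 0.11628, 0.11628, 0.03876, 0.10853, giving H' = 1.28682 (working shown to 5 dp, full precision carried).
Community Y: N=213, proportions 0.0892, 0.1784, 0.15023, 0.1784, 0.12676, 0.13146, 0.14554, giving H' = 1.92445.
Difference = |1.28682 − 1.92445| = 0.63763, i.e. 0.638 to 3 decimal places.

0.638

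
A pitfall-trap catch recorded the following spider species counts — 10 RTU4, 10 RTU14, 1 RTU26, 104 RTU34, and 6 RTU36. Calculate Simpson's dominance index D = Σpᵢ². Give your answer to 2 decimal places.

Total N = 10+10+1+104+6 = 131, so the proportions are 0.0763, 0.0763, 0.0076, 0.7939, 0.0458 (working shown to 4 dp, full precision carried).
D = 0.0763² + 0.0763² + 0.0076² + 0.7939² + 0.0458² = 0.0058 + 0.0058 + 0.0001 + 0.6303 + 0.0021 = 0.6441.
To 2 decimal places, D = 0.64.

0.64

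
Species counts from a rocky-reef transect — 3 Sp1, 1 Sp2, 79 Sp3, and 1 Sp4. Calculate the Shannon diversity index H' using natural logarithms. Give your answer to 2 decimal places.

Total N = 3+1+79+1 = 84, so the proportions are 0.0357, 0.0119, 0.9405, 0.0119 (working shown to 4 dp, full precision carried).
Each pᵢ ln pᵢ term: 0.0357×(-3.3322)=-0.1190, 0.0119×(-4.4308)=-0.0527, 0.9405×(-0.0614)=-0.0577, 0.0119×(-4.4308)=-0.0527.
Sum = -0.2822, so H' = 0.28.

0.28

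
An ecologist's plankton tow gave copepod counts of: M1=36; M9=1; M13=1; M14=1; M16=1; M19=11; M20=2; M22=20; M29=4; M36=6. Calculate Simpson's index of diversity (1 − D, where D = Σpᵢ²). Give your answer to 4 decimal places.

Total N = 36+1+1+1+1+11+2+20+4+6 = 83, so the proportions are 0.433735, 0.012048, 0.012048, 0.012048, 0.012048, 0.13253, 0.024096, 0.240964, 0.048193, 0.072289 (working shown to 6 dp, full precision carried).
D = 0.433735² + 0.012048² + 0.012048² + 0.012048² + 0.012048² + 0.13253² + 0.024096² + 0.240964² + 0.048193² + 0.072289² = 0.188126 + 0.000145 + 0.000145 + 0.000145 + 0.000145 + 0.017564 + 0.000581 + 0.058064 + 0.002323 + 0.005226 = 0.272463.
So 1 − D = 0.727537, i.e. 0.7275 to 4 decimal places.

0.7275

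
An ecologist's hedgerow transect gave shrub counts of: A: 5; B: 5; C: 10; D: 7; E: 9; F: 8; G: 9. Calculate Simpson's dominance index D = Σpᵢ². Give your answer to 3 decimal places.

Total N = 5+5+10+7+9+8+9 = 53, so the proportions are 0.09434, 0.09434, 0.18868, 0.13208, 0.16981, 0.15094, 0.16981 (working shown to 5 dp, full precision carried).
D = 0.09434² + 0.09434² + 0.18868² + 0.13208² + 0.16981² + 0.15094² + 0.16981² = 0.00890 + 0.00890 + 0.03560 + 0.01744 + 0.02884 + 0.02278 + 0.02884 = 0.15130.
To 3 decimal places, D = 0.151.

0.151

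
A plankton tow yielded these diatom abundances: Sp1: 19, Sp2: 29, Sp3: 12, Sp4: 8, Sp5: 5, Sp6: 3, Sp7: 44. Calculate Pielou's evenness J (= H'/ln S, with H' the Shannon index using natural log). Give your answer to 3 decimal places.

0.842

Total N = 19+29+12+8+5+3+44 = 120, so the proportions are 0.15833, 0.24167, 0.1, 0.06667, 0.04167, 0.025, 0.36667 (working shown to 5 dp, full precision carried).
H' = −Σ pᵢ ln pᵢ = −((-0.29182) + (-0.34321) + (-0.23026) + (-0.18054) + (-0.13242) + (-0.09222) + (-0.36788)) = 1.63834.
With S = 7 species, ln S = 1.94591, so J = 1.63834/1.94591 = 0.84194, i.e. 0.842 to 3 decimal places.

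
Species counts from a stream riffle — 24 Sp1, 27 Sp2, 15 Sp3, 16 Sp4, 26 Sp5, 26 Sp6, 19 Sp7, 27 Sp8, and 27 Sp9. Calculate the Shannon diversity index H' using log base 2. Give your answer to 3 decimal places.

Total N = 24+27+15+16+26+26+19+27+27 = 207, so the proportions are 0.11594, 0.13043, 0.07246, 0.07729, 0.1256, 0.1256, 0.09179, 0.13043, 0.13043 (working shown to 5 dp, full precision carried).
Each pᵢ log₂ pᵢ term: 0.11594×(-3.10852)=-0.36041, 0.13043×(-2.93860)=-0.38330, 0.07246×(-3.78660)=-0.27439, 0.07729×(-3.69349)=-0.28549, 0.1256×(-2.99305)=-0.37594, 0.1256×(-2.99305)=-0.37594, 0.09179×(-3.44556)=-0.31626, 0.13043×(-2.93860)=-0.38330, 0.13043×(-2.93860)=-0.38330.
Sum = -3.13831, so H' = 3.138.

3.138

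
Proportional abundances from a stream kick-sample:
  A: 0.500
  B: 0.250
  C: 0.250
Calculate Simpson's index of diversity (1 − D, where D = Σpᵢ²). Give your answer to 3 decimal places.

0.625

D = 0.5² + 0.25² + 0.25² = 0.25000 + 0.06250 + 0.06250 = 0.37500 (working shown to 5 dp, full precision carried).
So 1 − D = 0.62500, i.e. 0.625 to 3 decimal places.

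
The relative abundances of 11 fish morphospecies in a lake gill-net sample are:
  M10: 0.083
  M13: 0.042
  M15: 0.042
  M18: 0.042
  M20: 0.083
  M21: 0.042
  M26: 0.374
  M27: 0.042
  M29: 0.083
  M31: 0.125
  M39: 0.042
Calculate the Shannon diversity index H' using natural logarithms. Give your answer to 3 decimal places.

2.046

Each pᵢ ln pᵢ term (working shown to 5 dp, full precision carried): 0.083×(-2.48891)=-0.20658, 0.042×(-3.17009)=-0.13314, 0.042×(-3.17009)=-0.13314, 0.042×(-3.17009)=-0.13314, 0.083×(-2.48891)=-0.20658, 0.042×(-3.17009)=-0.13314, 0.374×(-0.98350)=-0.36783, 0.042×(-3.17009)=-0.13314, 0.083×(-2.48891)=-0.20658, 0.125×(-2.07944)=-0.25993, 0.042×(-3.17009)=-0.13314.
Sum = -2.04636, so H' = 2.046.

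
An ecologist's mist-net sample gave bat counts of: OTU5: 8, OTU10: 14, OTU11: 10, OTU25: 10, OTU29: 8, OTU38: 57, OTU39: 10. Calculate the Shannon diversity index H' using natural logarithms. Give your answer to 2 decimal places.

Total N = 8+14+10+10+8+57+10 = 117, so the proportions are 0.0684, 0.1197, 0.0855, 0.0855, 0.0684, 0.4872, 0.0855 (working shown to 4 dp, full precision carried).
Each pᵢ ln pᵢ term: 0.0684×(-2.6827)=-0.1834, 0.1197×(-2.1231)=-0.2540, 0.0855×(-2.4596)=-0.2102, 0.0855×(-2.4596)=-0.2102, 0.0684×(-2.6827)=-0.1834, 0.4872×(-0.7191)=-0.3503, 0.0855×(-2.4596)=-0.2102.
Sum = -1.6019, so H' = 1.60.

1.60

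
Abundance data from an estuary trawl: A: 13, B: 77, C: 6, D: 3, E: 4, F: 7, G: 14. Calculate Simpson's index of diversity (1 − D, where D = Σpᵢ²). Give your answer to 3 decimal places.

0.584

Total N = 13+77+6+3+4+7+14 = 124, so the proportions are 0.10484, 0.62097, 0.04839, 0.02419, 0.03226, 0.05645, 0.1129 (working shown to 5 dp, full precision carried).
D = 0.10484² + 0.62097² + 0.04839² + 0.02419² + 0.03226² + 0.05645² + 0.1129² = 0.01099 + 0.38560 + 0.00234 + 0.00059 + 0.00104 + 0.00319 + 0.01275 = 0.41649.
So 1 − D = 0.58351, i.e. 0.584 to 3 decimal places.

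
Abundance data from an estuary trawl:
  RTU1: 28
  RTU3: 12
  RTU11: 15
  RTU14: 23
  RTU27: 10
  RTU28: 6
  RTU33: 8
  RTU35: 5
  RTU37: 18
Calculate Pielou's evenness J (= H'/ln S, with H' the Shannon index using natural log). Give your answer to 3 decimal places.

Total N = 28+12+15+23+10+6+8+5+18 = 125, so the proportions are 0.224, 0.096, 0.12, 0.184, 0.08, 0.048, 0.064, 0.04, 0.144 (working shown to 5 dp, full precision carried).
H' = −Σ pᵢ ln pᵢ = −((-0.33513) + (-0.22497) + (-0.25443) + (-0.31148) + (-0.20206) + (-0.14575) + (-0.17593) + (-0.12876) + (-0.27906)) = 2.05757.
With S = 9 species, ln S = 2.19722, so J = 2.05757/2.19722 = 0.93644, i.e. 0.936 to 3 decimal places.

0.936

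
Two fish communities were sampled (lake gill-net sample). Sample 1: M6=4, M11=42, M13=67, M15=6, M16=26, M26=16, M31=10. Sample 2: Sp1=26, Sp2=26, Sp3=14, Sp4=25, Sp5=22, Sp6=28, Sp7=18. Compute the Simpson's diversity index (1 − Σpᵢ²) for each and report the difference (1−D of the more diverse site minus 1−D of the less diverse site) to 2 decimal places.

Sample 1: N=171, proportions 0.0234, 0.2456, 0.3918, 0.0351, 0.152, 0.0936, 0.0585, giving 1−D = 0.7491 (working shown to 4 dp, full precision carried).
Sample 2: N=159, proportions 0.1635, 0.1635, 0.0881, 0.1572, 0.1384, 0.1761, 0.1132, giving 1−D = 0.8511.
Difference = |0.7491 − 0.8511| = 0.1020, i.e. 0.10 to 2 decimal places.

0.10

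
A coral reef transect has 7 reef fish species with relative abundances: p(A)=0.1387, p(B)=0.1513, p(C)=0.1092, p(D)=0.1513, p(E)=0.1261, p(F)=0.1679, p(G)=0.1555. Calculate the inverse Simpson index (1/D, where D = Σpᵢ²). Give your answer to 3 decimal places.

6.886

D = 0.1387² + 0.1513² + 0.1092² + 0.1513² + 0.1261² + 0.1679² + 0.1555² = 0.0192377 + 0.0228917 + 0.0119246 + 0.0228917 + 0.0159012 + 0.0281904 + 0.0241803 = 0.1452176 (working shown to 7 dp, full precision carried).
So 1/D = 6.88622, i.e. 6.886 to 3 decimal places.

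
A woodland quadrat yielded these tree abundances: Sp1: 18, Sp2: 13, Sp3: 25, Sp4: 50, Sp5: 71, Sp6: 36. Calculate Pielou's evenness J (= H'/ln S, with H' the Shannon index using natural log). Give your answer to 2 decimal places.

Total N = 18+13+25+50+71+36 = 213, so the proportions are 0.0845, 0.061, 0.1174, 0.2347, 0.3333, 0.169 (working shown to 4 dp, full precision carried).
H' = −Σ pᵢ ln pᵢ = −((-0.2088) + (-0.1707) + (-0.2515) + (-0.3402) + (-0.3662) + (-0.3005)) = 1.6378.
With S = 6 species, ln S = 1.7918, so J = 1.6378/1.7918 = 0.9141, i.e. 0.91 to 2 decimal places.

0.91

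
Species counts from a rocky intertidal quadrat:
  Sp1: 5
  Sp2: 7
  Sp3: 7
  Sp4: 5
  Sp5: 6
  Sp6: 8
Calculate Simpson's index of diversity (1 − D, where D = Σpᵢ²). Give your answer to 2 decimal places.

0.83

Total N = 5+7+7+5+6+8 = 38, so the proportions are 0.1316, 0.1842, 0.1842, 0.1316, 0.1579, 0.2105 (working shown to 4 dp, full precision carried).
D = 0.1316² + 0.1842² + 0.1842² + 0.1316² + 0.1579² + 0.2105² = 0.0173 + 0.0339 + 0.0339 + 0.0173 + 0.0249 + 0.0443 = 0.1717.
So 1 − D = 0.8283, i.e. 0.83 to 2 decimal places.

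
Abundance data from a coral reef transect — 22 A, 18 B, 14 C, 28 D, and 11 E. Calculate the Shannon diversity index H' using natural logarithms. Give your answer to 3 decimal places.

Total N = 22+18+14+28+11 = 93, so the proportions are 0.23656, 0.19355, 0.15054, 0.30108, 0.11828 (working shown to 5 dp, full precision carried).
Each pᵢ ln pᵢ term: 0.23656×(-1.44156)=-0.34101, 0.19355×(-1.64223)=-0.31785, 0.15054×(-1.89354)=-0.28505, 0.30108×(-1.20039)=-0.36141, 0.11828×(-2.13470)=-0.25249.
Sum = -1.55781, so H' = 1.558.

1.558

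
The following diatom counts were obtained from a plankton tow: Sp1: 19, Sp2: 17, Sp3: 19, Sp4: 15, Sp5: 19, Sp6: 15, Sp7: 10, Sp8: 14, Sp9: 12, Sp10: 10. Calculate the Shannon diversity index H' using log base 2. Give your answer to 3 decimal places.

3.285

Total N = 19+17+19+15+19+15+10+14+12+10 = 150, so the proportions are 0.12667, 0.11333, 0.12667, 0.1, 0.12667, 0.1, 0.06667, 0.09333, 0.08, 0.06667 (working shown to 5 dp, full precision carried).
Each pᵢ log₂ pᵢ term: 0.12667×(-2.98089)=-0.37758, 0.11333×(-3.14136)=-0.35602, 0.12667×(-2.98089)=-0.37758, 0.1×(-3.32193)=-0.33219, 0.12667×(-2.98089)=-0.37758, 0.1×(-3.32193)=-0.33219, 0.06667×(-3.90689)=-0.26046, 0.09333×(-3.42146)=-0.31934, 0.08×(-3.64386)=-0.29151, 0.06667×(-3.90689)=-0.26046.
Sum = -3.28491, so H' = 3.285.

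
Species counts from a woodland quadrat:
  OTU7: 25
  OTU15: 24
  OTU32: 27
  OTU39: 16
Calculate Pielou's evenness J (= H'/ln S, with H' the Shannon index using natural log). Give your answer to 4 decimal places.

Total N = 25+24+27+16 = 92, so the proportions are 0.271739, 0.26087, 0.293478, 0.173913 (working shown to 6 dp, full precision carried).
H' = −Σ pᵢ ln pᵢ = −((-0.354052) + (-0.350539) + (-0.359790) + (-0.304209)) = 1.368591.
With S = 4 species, ln S = 1.386294, so J = 1.368591/1.386294 = 0.987230, i.e. 0.9872 to 4 decimal places.

0.9872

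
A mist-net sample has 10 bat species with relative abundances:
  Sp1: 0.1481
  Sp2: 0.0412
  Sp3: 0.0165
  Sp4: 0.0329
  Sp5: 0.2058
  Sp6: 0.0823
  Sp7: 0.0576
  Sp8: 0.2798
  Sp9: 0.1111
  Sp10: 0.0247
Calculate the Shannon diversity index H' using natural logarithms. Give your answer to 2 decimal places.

1.98

Each pᵢ ln pᵢ term (working shown to 4 dp, full precision carried): 0.1481×(-1.9099)=-0.2829, 0.0412×(-3.1893)=-0.1314, 0.0165×(-4.1044)=-0.0677, 0.0329×(-3.4143)=-0.1123, 0.2058×(-1.5809)=-0.3253, 0.0823×(-2.4974)=-0.2055, 0.0576×(-2.8542)=-0.1644, 0.2798×(-1.2737)=-0.3564, 0.1111×(-2.1973)=-0.2441, 0.0247×(-3.7010)=-0.0914.
Sum = -1.9815, so H' = 1.98.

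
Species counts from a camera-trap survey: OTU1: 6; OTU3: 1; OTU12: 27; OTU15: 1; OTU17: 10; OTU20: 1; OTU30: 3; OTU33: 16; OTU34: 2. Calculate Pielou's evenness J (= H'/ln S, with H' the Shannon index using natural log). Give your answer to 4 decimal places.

0.7466

Total N = 6+1+27+1+10+1+3+16+2 = 67, so the proportions are 0.089552, 0.014925, 0.402985, 0.014925, 0.149254, 0.014925, 0.044776, 0.238806, 0.029851 (working shown to 6 dp, full precision carried).
H' = −Σ pᵢ ln pᵢ = −((-0.216084) + (-0.062757) + (-0.366255) + (-0.062757) + (-0.283897) + (-0.062757) + (-0.139078) + (-0.341995) + (-0.104822)) = 1.640401.
With S = 9 species, ln S = 2.197225, so J = 1.640401/2.197225 = 0.746579, i.e. 0.7466 to 4 decimal places.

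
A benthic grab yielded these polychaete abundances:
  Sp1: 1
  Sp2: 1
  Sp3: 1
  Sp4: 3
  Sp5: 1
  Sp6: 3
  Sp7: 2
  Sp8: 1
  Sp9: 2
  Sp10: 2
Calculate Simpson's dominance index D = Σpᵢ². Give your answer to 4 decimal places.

Total N = 1+1+1+3+1+3+2+1+2+2 = 17, so the proportions are 0.058824, 0.058824, 0.058824, 0.176471, 0.058824, 0.176471, 0.117647, 0.058824, 0.117647, 0.117647 (working shown to 6 dp, full precision carried).
D = 0.058824² + 0.058824² + 0.058824² + 0.176471² + 0.058824² + 0.176471² + 0.117647² + 0.058824² + 0.117647² + 0.117647² = 0.003460 + 0.003460 + 0.003460 + 0.031142 + 0.003460 + 0.031142 + 0.013841 + 0.003460 + 0.013841 + 0.013841 = 0.121107.
To 4 decimal places, D = 0.1211.

0.1211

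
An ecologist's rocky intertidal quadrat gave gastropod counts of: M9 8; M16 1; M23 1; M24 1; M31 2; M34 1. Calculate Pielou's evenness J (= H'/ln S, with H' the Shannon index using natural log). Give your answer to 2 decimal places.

Total N = 8+1+1+1+2+1 = 14, so the proportions are 0.5714, 0.0714, 0.0714, 0.0714, 0.1429, 0.0714 (working shown to 4 dp, full precision carried).
H' = −Σ pᵢ ln pᵢ = −((-0.3198) + (-0.1885) + (-0.1885) + (-0.1885) + (-0.2780) + (-0.1885)) = 1.3518.
With S = 6 species, ln S = 1.7918, so J = 1.3518/1.7918 = 0.7544, i.e. 0.75 to 2 decimal places.

0.75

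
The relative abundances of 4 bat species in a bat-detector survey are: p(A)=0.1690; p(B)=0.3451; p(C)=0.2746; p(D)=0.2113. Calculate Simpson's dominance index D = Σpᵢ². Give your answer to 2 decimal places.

D = 0.169² + 0.3451² + 0.2746² + 0.2113² = 0.0286 + 0.1191 + 0.0754 + 0.0446 = 0.2677 (working shown to 4 dp, full precision carried).
To 2 decimal places, D = 0.27.

0.27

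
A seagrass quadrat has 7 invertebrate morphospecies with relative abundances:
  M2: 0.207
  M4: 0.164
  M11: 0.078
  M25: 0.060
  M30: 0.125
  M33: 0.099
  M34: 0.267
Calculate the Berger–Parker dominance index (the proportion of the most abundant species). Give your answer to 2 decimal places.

The largest proportion is 0.267, i.e. d = 0.27 to 2 decimal places.

0.27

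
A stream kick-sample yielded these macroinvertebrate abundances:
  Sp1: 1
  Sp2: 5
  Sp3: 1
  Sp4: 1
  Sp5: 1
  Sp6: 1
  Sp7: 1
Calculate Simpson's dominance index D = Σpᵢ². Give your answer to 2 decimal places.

Total N = 1+5+1+1+1+1+1 = 11, so the proportions are 0.0909, 0.4545, 0.0909, 0.0909, 0.0909, 0.0909, 0.0909 (working shown to 4 dp, full precision carried).
D = 0.0909² + 0.4545² + 0.0909² + 0.0909² + 0.0909² + 0.0909² + 0.0909² = 0.0083 + 0.2066 + 0.0083 + 0.0083 + 0.0083 + 0.0083 + 0.0083 = 0.2562.
To 2 decimal places, D = 0.26.

0.26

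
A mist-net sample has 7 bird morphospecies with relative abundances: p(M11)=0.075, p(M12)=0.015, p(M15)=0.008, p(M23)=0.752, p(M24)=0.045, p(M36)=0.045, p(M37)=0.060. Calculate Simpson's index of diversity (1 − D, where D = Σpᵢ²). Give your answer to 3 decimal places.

D = 0.075² + 0.015² + 0.008² + 0.752² + 0.045² + 0.045² + 0.06² = 0.00562 + 0.00022 + 0.00006 + 0.56550 + 0.00202 + 0.00202 + 0.00360 = 0.57907 (working shown to 5 dp, full precision carried).
So 1 − D = 0.42093, i.e. 0.421 to 3 decimal places.

0.421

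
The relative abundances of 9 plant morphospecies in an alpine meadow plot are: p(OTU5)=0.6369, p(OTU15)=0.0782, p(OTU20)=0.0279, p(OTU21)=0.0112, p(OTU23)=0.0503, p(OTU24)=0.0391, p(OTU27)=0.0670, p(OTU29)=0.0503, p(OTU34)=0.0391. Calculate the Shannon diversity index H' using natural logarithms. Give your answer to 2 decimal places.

1.37

Each pᵢ ln pᵢ term (working shown to 4 dp, full precision carried): 0.6369×(-0.4511)=-0.2873, 0.0782×(-2.5485)=-0.1993, 0.0279×(-3.5791)=-0.0999, 0.0112×(-4.4918)=-0.0503, 0.0503×(-2.9898)=-0.1504, 0.0391×(-3.2416)=-0.1267, 0.067×(-2.7031)=-0.1811, 0.0503×(-2.9898)=-0.1504, 0.0391×(-3.2416)=-0.1267.
Sum = -1.3722, so H' = 1.37.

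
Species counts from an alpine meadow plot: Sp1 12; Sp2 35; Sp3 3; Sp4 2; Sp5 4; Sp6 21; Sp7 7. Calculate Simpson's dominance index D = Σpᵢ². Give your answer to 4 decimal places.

Total N = 12+35+3+2+4+21+7 = 84, so the proportions are 0.142857, 0.416667, 0.035714, 0.02381, 0.047619, 0.25, 0.083333 (working shown to 6 dp, full precision carried).
D = 0.142857² + 0.416667² + 0.035714² + 0.02381² + 0.047619² + 0.25² + 0.083333² = 0.020408 + 0.173611 + 0.001276 + 0.000567 + 0.002268 + 0.062500 + 0.006944 = 0.267574.
To 4 decimal places, D = 0.2676.

0.2676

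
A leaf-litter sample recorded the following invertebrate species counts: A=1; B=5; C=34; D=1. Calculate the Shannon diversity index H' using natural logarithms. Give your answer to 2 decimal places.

0.59

Total N = 1+5+34+1 = 41, so the proportions are 0.0244, 0.122, 0.8293, 0.0244 (working shown to 4 dp, full precision carried).
Each pᵢ ln pᵢ term: 0.0244×(-3.7136)=-0.0906, 0.122×(-2.1041)=-0.2566, 0.8293×(-0.1872)=-0.1552, 0.0244×(-3.7136)=-0.0906.
Sum = -0.5930, so H' = 0.59.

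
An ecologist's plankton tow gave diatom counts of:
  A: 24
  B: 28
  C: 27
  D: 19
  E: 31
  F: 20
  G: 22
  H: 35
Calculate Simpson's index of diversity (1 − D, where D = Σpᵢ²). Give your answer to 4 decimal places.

Total N = 24+28+27+19+31+20+22+35 = 206, so the proportions are 0.116505, 0.135922, 0.131068, 0.092233, 0.150485, 0.097087, 0.106796, 0.169903 (working shown to 6 dp, full precision carried).
D = 0.116505² + 0.135922² + 0.131068² + 0.092233² + 0.150485² + 0.097087² + 0.106796² + 0.169903² = 0.013573 + 0.018475 + 0.017179 + 0.008507 + 0.022646 + 0.009426 + 0.011405 + 0.028867 = 0.130078.
So 1 − D = 0.869922, i.e. 0.8699 to 4 decimal places.

0.8699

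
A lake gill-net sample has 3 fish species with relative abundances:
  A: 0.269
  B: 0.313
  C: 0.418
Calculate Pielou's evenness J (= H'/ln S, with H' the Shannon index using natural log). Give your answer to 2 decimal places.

0.98

H' = −Σ pᵢ ln pᵢ = −((-0.3532) + (-0.3636) + (-0.3646)) = 1.0814 (working shown to 4 dp, full precision carried).
With S = 3 species, ln S = 1.0986, so J = 1.0814/1.0986 = 0.9843, i.e. 0.98 to 2 decimal places.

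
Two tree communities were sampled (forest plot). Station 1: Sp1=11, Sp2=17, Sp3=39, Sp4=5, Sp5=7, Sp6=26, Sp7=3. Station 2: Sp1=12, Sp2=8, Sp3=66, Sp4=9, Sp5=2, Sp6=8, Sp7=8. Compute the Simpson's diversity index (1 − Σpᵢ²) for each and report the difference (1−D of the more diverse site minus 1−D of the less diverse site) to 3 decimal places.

0.143

Station 1: N=108, proportions 0.10185, 0.15741, 0.36111, 0.0463, 0.06481, 0.24074, 0.02778, giving 1−D = 0.76938 (working shown to 5 dp, full precision carried).
Station 2: N=113, proportions 0.10619, 0.0708, 0.58407, 0.07965, 0.0177, 0.0708, 0.0708, giving 1−D = 0.62589.
Difference = |0.76938 − 0.62589| = 0.14349, i.e. 0.143 to 3 decimal places.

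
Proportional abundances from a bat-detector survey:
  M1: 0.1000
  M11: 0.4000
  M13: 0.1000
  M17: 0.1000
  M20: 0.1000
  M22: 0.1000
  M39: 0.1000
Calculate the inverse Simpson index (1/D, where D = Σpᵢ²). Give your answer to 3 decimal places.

D = 0.1² + 0.4² + 0.1² + 0.1² + 0.1² + 0.1² + 0.1² = 0.0100000 + 0.1600000 + 0.0100000 + 0.0100000 + 0.0100000 + 0.0100000 + 0.0100000 = 0.2200000 (working shown to 7 dp, full precision carried).
So 1/D = 4.54545, i.e. 4.545 to 3 decimal places.

4.545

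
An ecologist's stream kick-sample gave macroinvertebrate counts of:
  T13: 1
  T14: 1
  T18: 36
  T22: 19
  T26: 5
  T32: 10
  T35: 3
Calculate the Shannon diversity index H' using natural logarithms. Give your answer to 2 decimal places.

Total N = 1+1+36+19+5+10+3 = 75, so the proportions are 0.0133, 0.0133, 0.48, 0.2533, 0.0667, 0.1333, 0.04 (working shown to 4 dp, full precision carried).
Each pᵢ ln pᵢ term: 0.0133×(-4.3175)=-0.0576, 0.0133×(-4.3175)=-0.0576, 0.48×(-0.7340)=-0.3523, 0.2533×(-1.3730)=-0.3478, 0.0667×(-2.7081)=-0.1805, 0.1333×(-2.0149)=-0.2687, 0.04×(-3.2189)=-0.1288.
Sum = -1.3932, so H' = 1.39.

1.39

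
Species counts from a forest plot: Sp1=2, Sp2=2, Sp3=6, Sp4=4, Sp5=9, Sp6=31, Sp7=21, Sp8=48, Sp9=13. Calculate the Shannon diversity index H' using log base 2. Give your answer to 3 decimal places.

2.543

Total N = 2+2+6+4+9+31+21+48+13 = 136, so the proportions are 0.01471, 0.01471, 0.04412, 0.02941, 0.06618, 0.22794, 0.15441, 0.35294, 0.09559 (working shown to 5 dp, full precision carried).
Each pᵢ log₂ pᵢ term: 0.01471×(-6.08746)=-0.08952, 0.01471×(-6.08746)=-0.08952, 0.04412×(-4.50250)=-0.19864, 0.02941×(-5.08746)=-0.14963, 0.06618×(-3.91754)=-0.25925, 0.22794×(-2.13327)=-0.48626, 0.15441×(-2.69515)=-0.41616, 0.35294×(-1.50250)=-0.53029, 0.09559×(-3.38702)=-0.32376.
Sum = -2.54304, so H' = 2.543.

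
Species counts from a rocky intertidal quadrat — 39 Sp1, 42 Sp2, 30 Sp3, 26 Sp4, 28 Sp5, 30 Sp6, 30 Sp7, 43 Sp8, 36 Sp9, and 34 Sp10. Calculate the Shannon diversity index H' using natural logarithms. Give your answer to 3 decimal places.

2.289

Total N = 39+42+30+26+28+30+30+43+36+34 = 338, so the proportions are 0.11538, 0.12426, 0.08876, 0.07692, 0.08284, 0.08876, 0.08876, 0.12722, 0.10651, 0.10059 (working shown to 5 dp, full precision carried).
Each pᵢ ln pᵢ term: 0.11538×(-2.15948)=-0.24917, 0.12426×(-2.08538)=-0.25913, 0.08876×(-2.42185)=-0.21496, 0.07692×(-2.56495)=-0.19730, 0.08284×(-2.49084)=-0.20634, 0.08876×(-2.42185)=-0.21496, 0.08876×(-2.42185)=-0.21496, 0.12722×(-2.06185)=-0.26231, 0.10651×(-2.23953)=-0.23853, 0.10059×(-2.29669)=-0.23103.
Sum = -2.28868, so H' = 2.289.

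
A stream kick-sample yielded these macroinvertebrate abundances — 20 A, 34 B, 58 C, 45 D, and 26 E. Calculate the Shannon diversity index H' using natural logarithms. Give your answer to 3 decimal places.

Total N = 20+34+58+45+26 = 183, so the proportions are 0.10929, 0.18579, 0.31694, 0.2459, 0.14208 (working shown to 5 dp, full precision carried).
Each pᵢ ln pᵢ term: 0.10929×(-2.21375)=-0.24194, 0.18579×(-1.68313)=-0.31271, 0.31694×(-1.14904)=-0.36418, 0.2459×(-1.40282)=-0.34496, 0.14208×(-1.95139)=-0.27725.
Sum = -1.54103, so H' = 1.541.

1.541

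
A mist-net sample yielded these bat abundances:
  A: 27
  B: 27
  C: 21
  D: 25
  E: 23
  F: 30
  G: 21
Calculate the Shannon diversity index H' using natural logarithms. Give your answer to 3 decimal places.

Total N = 27+27+21+25+23+30+21 = 174, so the proportions are 0.15517, 0.15517, 0.12069, 0.14368, 0.13218, 0.17241, 0.12069 (working shown to 5 dp, full precision carried).
Each pᵢ ln pᵢ term: 0.15517×(-1.86322)=-0.28912, 0.15517×(-1.86322)=-0.28912, 0.12069×(-2.11453)=-0.25520, 0.14368×(-1.94018)=-0.27876, 0.13218×(-2.02356)=-0.26748, 0.17241×(-1.75786)=-0.30308, 0.12069×(-2.11453)=-0.25520.
Sum = -1.93797, so H' = 1.938.

1.938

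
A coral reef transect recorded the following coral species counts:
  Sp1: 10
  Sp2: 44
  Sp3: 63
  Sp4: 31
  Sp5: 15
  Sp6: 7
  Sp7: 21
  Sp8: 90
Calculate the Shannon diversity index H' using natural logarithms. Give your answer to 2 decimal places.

1.79

Total N = 10+44+63+31+15+7+21+90 = 281, so the proportions are 0.0356, 0.1566, 0.2242, 0.1103, 0.0534, 0.0249, 0.0747, 0.3203 (working shown to 4 dp, full precision carried).
Each pᵢ ln pᵢ term: 0.0356×(-3.3358)=-0.1187, 0.1566×(-1.8542)=-0.2903, 0.2242×(-1.4952)=-0.3352, 0.1103×(-2.2044)=-0.2432, 0.0534×(-2.9303)=-0.1564, 0.0249×(-3.6924)=-0.0920, 0.0747×(-2.5938)=-0.1938, 0.3203×(-1.1385)=-0.3647.
Sum = -1.7944, so H' = 1.79.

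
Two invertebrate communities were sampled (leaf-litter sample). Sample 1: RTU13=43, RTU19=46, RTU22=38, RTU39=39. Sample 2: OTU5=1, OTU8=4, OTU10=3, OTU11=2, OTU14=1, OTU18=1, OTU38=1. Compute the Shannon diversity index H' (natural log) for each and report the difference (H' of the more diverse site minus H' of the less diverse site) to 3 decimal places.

0.395

Sample 1: N=166, proportions 0.259036, 0.277108, 0.228916, 0.23494, giving H' = 1.383335 (working shown to 6 dp, full precision carried).
Sample 2: N=13, proportions 0.076923, 0.307692, 0.230769, 0.153846, 0.076923, 0.076923, 0.076923, giving H' = 1.778233.
Difference = |1.383335 − 1.778233| = 0.394898, i.e. 0.395 to 3 decimal places.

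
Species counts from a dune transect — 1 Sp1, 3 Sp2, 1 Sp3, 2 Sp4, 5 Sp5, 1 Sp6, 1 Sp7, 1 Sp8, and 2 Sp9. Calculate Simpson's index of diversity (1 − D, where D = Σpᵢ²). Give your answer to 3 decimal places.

0.837

Total N = 1+3+1+2+5+1+1+1+2 = 17, so the proportions are 0.05882, 0.17647, 0.05882, 0.11765, 0.29412, 0.05882, 0.05882, 0.05882, 0.11765 (working shown to 5 dp, full precision carried).
D = 0.05882² + 0.17647² + 0.05882² + 0.11765² + 0.29412² + 0.05882² + 0.05882² + 0.05882² + 0.11765² = 0.00346 + 0.03114 + 0.00346 + 0.01384 + 0.08651 + 0.00346 + 0.00346 + 0.00346 + 0.01384 = 0.16263.
So 1 − D = 0.83737, i.e. 0.837 to 3 decimal places.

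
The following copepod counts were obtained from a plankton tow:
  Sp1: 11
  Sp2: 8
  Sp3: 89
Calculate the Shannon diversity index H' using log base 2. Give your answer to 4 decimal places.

0.8438

Total N = 11+8+89 = 108, so the proportions are 0.101852, 0.074074, 0.824074 (working shown to 6 dp, full precision carried).
Each pᵢ log₂ pᵢ term: 0.101852×(-3.295456)=-0.335648, 0.074074×(-3.754888)=-0.278140, 0.824074×(-0.279154)=-0.230044.
Sum = -0.843832, so H' = 0.8438.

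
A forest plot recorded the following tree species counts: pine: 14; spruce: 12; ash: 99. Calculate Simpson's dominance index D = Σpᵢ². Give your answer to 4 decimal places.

Total N = 14+12+99 = 125, so the proportions are 0.112, 0.096, 0.792 (working shown to 6 dp, full precision carried).
D = 0.112² + 0.096² + 0.792² = 0.012544 + 0.009216 + 0.627264 = 0.649024.
To 4 decimal places, D = 0.6490.

0.6490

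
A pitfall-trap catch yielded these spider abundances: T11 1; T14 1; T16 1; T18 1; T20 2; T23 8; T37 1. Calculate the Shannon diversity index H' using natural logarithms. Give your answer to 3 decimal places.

Total N = 1+1+1+1+2+8+1 = 15, so the proportions are 0.06667, 0.06667, 0.06667, 0.06667, 0.13333, 0.53333, 0.06667 (working shown to 5 dp, full precision carried).
Each pᵢ ln pᵢ term: 0.06667×(-2.70805)=-0.18054, 0.06667×(-2.70805)=-0.18054, 0.06667×(-2.70805)=-0.18054, 0.06667×(-2.70805)=-0.18054, 0.13333×(-2.01490)=-0.26865, 0.53333×(-0.62861)=-0.33526, 0.06667×(-2.70805)=-0.18054.
Sum = -1.50660, so H' = 1.507.

1.507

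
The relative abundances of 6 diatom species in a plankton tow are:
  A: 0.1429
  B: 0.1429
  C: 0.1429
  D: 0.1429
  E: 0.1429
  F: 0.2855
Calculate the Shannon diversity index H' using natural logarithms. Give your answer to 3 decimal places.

1.748

Each pᵢ ln pᵢ term (working shown to 5 dp, full precision carried): 0.1429×(-1.94561)=-0.27803, 0.1429×(-1.94561)=-0.27803, 0.1429×(-1.94561)=-0.27803, 0.1429×(-1.94561)=-0.27803, 0.1429×(-1.94561)=-0.27803, 0.2855×(-1.25351)=-0.35788.
Sum = -1.74802, so H' = 1.748.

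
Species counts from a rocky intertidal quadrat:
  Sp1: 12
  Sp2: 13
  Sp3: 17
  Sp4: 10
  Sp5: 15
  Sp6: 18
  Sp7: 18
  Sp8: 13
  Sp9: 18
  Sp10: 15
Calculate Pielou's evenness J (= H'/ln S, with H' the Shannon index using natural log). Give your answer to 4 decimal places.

0.9927

Total N = 12+13+17+10+15+18+18+13+18+15 = 149, so the proportions are 0.080537, 0.087248, 0.114094, 0.067114, 0.100671, 0.120805, 0.120805, 0.087248, 0.120805, 0.100671 (working shown to 6 dp, full precision carried).
H' = −Σ pᵢ ln pᵢ = −((-0.202876) + (-0.212798) + (-0.247668) + (-0.181299) + (-0.231130) + (-0.255331) + (-0.255331) + (-0.212798) + (-0.255331) + (-0.231130)) = 2.285694.
With S = 10 species, ln S = 2.302585, so J = 2.285694/2.302585 = 0.992664, i.e. 0.9927 to 4 decimal places.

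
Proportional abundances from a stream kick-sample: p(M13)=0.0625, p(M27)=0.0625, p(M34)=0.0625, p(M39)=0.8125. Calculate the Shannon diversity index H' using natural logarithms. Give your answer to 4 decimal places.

0.6886

Each pᵢ ln pᵢ term (working shown to 6 dp, full precision carried): 0.0625×(-2.772589)=-0.173287, 0.0625×(-2.772589)=-0.173287, 0.0625×(-2.772589)=-0.173287, 0.8125×(-0.207639)=-0.168707.
Sum = -0.688567, so H' = 0.6886.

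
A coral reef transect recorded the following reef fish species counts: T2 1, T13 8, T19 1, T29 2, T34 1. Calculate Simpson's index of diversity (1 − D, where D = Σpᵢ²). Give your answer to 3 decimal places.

Total N = 1+8+1+2+1 = 13, so the proportions are 0.07692, 0.61538, 0.07692, 0.15385, 0.07692 (working shown to 5 dp, full precision carried).
D = 0.07692² + 0.61538² + 0.07692² + 0.15385² + 0.07692² = 0.00592 + 0.37870 + 0.00592 + 0.02367 + 0.00592 = 0.42012.
So 1 − D = 0.57988, i.e. 0.580 to 3 decimal places.

0.580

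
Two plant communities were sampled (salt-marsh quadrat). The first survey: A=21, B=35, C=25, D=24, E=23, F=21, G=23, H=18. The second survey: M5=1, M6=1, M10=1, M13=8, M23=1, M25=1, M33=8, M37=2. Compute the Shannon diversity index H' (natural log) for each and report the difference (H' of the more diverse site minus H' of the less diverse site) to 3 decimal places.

The first survey: N=190, proportions 0.11053, 0.18421, 0.13158, 0.12632, 0.12105, 0.11053, 0.12105, 0.09474, giving H' = 2.06117 (working shown to 5 dp, full precision carried).
The second survey: N=23, proportions 0.04348, 0.04348, 0.04348, 0.34783, 0.04348, 0.04348, 0.34783, 0.08696, giving H' = 1.62865.
Difference = |2.06117 − 1.62865| = 0.43252, i.e. 0.433 to 3 decimal places.

0.433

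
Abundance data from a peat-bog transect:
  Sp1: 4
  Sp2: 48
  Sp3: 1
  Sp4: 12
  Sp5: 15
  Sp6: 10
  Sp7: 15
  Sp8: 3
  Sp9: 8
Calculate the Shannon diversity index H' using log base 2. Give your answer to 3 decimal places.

Total N = 4+48+1+12+15+10+15+3+8 = 116, so the proportions are 0.03448, 0.41379, 0.00862, 0.10345, 0.12931, 0.08621, 0.12931, 0.02586, 0.06897 (working shown to 5 dp, full precision carried).
Each pᵢ log₂ pᵢ term: 0.03448×(-4.85798)=-0.16752, 0.41379×(-1.27302)=-0.52677, 0.00862×(-6.85798)=-0.05912, 0.10345×(-3.27302)=-0.33859, 0.12931×(-2.95109)=-0.38161, 0.08621×(-3.53605)=-0.30483, 0.12931×(-2.95109)=-0.38161, 0.02586×(-5.27302)=-0.13637, 0.06897×(-3.85798)=-0.26607.
Sum = -2.56248, so H' = 2.562.

2.562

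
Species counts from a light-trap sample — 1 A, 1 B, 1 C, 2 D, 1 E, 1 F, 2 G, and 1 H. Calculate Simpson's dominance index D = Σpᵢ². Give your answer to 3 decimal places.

0.140

Total N = 1+1+1+2+1+1+2+1 = 10, so the proportions are 0.1, 0.1, 0.1, 0.2, 0.1, 0.1, 0.2, 0.1 (working shown to 5 dp, full precision carried).
D = 0.1² + 0.1² + 0.1² + 0.2² + 0.1² + 0.1² + 0.2² + 0.1² = 0.01000 + 0.01000 + 0.01000 + 0.04000 + 0.01000 + 0.01000 + 0.04000 + 0.01000 = 0.14000.
To 3 decimal places, D = 0.140.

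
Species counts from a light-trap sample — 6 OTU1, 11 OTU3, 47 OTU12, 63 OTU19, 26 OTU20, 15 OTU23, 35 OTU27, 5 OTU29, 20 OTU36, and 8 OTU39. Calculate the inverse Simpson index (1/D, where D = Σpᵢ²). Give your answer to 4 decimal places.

Total N = 6+11+47+63+26+15+35+5+20+8 = 236, so the proportions are 0.02542373, 0.04661017, 0.19915254, 0.26694915, 0.11016949, 0.06355932, 0.14830508, 0.02118644, 0.08474576, 0.03389831 (working shown to 8 dp, full precision carried).
D = 0.02542373² + 0.04661017² + 0.19915254² + 0.26694915² + 0.11016949² + 0.06355932² + 0.14830508² + 0.02118644² + 0.08474576² + 0.03389831² = 0.00064637 + 0.00217251 + 0.03966174 + 0.07126185 + 0.01213732 + 0.00403979 + 0.02199440 + 0.00044887 + 0.00718184 + 0.00114910 = 0.16069377.
So 1/D = 6.223017, i.e. 6.2230 to 4 decimal places.

6.2230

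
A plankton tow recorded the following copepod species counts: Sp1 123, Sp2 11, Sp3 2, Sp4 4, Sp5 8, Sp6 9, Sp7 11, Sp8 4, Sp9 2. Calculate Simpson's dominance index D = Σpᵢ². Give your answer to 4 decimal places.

0.5138

Total N = 123+11+2+4+8+9+11+4+2 = 174, so the proportions are 0.706897, 0.063218, 0.011494, 0.022989, 0.045977, 0.051724, 0.063218, 0.022989, 0.011494 (working shown to 6 dp, full precision carried).
D = 0.706897² + 0.063218² + 0.011494² + 0.022989² + 0.045977² + 0.051724² + 0.063218² + 0.022989² + 0.011494² = 0.499703 + 0.003997 + 0.000132 + 0.000528 + 0.002114 + 0.002675 + 0.003997 + 0.000528 + 0.000132 = 0.513806.
To 4 decimal places, D = 0.5138.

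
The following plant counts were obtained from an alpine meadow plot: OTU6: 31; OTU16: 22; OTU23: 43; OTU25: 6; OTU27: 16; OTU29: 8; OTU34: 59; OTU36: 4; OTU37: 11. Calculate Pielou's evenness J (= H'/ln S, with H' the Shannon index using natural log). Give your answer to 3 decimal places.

0.863

Total N = 31+22+43+6+16+8+59+4+11 = 200, so the proportions are 0.155, 0.11, 0.215, 0.03, 0.08, 0.04, 0.295, 0.02, 0.055 (working shown to 5 dp, full precision carried).
H' = −Σ pᵢ ln pᵢ = −((-0.28897) + (-0.24280) + (-0.33048) + (-0.10520) + (-0.20206) + (-0.12876) + (-0.36013) + (-0.07824) + (-0.15952)) = 1.89616.
With S = 9 species, ln S = 2.19722, so J = 1.89616/2.19722 = 0.86298, i.e. 0.863 to 3 decimal places.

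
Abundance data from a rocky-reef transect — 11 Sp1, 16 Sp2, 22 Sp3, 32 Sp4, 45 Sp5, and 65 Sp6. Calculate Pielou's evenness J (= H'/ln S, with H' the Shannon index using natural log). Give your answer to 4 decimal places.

Total N = 11+16+22+32+45+65 = 191, so the proportions are 0.057592, 0.08377, 0.115183, 0.167539, 0.235602, 0.340314 (working shown to 6 dp, full precision carried).
H' = −Σ pᵢ ln pᵢ = −((-0.164388) + (-0.207722) + (-0.248938) + (-0.299315) + (-0.340589) + (-0.366820)) = 1.627772.
With S = 6 species, ln S = 1.791759, so J = 1.627772/1.791759 = 0.908477, i.e. 0.9085 to 4 decimal places.

0.9085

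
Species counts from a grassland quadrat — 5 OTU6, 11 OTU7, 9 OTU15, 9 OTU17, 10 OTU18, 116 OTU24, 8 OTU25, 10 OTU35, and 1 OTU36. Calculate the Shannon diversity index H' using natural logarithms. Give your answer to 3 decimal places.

1.343

Total N = 5+11+9+9+10+116+8+10+1 = 179, so the proportions are 0.02793, 0.06145, 0.05028, 0.05028, 0.05587, 0.64804, 0.04469, 0.05587, 0.00559 (working shown to 5 dp, full precision carried).
Each pᵢ ln pᵢ term: 0.02793×(-3.57795)=-0.09994, 0.06145×(-2.78949)=-0.17142, 0.05028×(-2.99016)=-0.15034, 0.05028×(-2.99016)=-0.15034, 0.05587×(-2.88480)=-0.16116, 0.64804×(-0.43380)=-0.28112, 0.04469×(-3.10794)=-0.13890, 0.05587×(-2.88480)=-0.16116, 0.00559×(-5.18739)=-0.02898.
Sum = -1.34338, so H' = 1.343.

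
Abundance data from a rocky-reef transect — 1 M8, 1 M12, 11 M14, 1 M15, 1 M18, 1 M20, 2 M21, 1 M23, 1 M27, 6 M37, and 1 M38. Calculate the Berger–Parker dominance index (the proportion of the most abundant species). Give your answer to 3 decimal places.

Total N = 1+1+11+1+1+1+2+1+1+6+1 = 27, so the proportions are 0.03704, 0.03704, 0.40741, 0.03704, 0.03704, 0.03704, 0.07407, 0.03704, 0.03704, 0.22222, 0.03704 (working shown to 5 dp, full precision carried).
The largest proportion is 0.40741, i.e. d = 0.407 to 3 decimal places.

0.407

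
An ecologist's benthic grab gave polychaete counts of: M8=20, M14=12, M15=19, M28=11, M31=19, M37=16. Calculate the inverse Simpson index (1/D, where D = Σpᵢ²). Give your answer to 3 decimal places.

Total N = 20+12+19+11+19+16 = 97, so the proportions are 0.2061856, 0.1237113, 0.1958763, 0.1134021, 0.1958763, 0.1649485 (working shown to 7 dp, full precision carried).
D = 0.2061856² + 0.1237113² + 0.1958763² + 0.1134021² + 0.1958763² + 0.1649485² = 0.0425125 + 0.0153045 + 0.0383675 + 0.0128600 + 0.0383675 + 0.0272080 = 0.1746200.
So 1/D = 5.72672, i.e. 5.727 to 3 decimal places.

5.727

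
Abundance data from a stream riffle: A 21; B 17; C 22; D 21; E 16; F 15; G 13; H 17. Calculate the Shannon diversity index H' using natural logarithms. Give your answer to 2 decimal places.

Total N = 21+17+22+21+16+15+13+17 = 142, so the proportions are 0.1479, 0.1197, 0.1549, 0.1479, 0.1127, 0.1056, 0.0915, 0.1197 (working shown to 4 dp, full precision carried).
Each pᵢ ln pᵢ term: 0.1479×(-1.9113)=-0.2827, 0.1197×(-2.1226)=-0.2541, 0.1549×(-1.8648)=-0.2889, 0.1479×(-1.9113)=-0.2827, 0.1127×(-2.1832)=-0.2460, 0.1056×(-2.2478)=-0.2374, 0.0915×(-2.3909)=-0.2189, 0.1197×(-2.1226)=-0.2541.
Sum = -2.0648, so H' = 2.06.

2.06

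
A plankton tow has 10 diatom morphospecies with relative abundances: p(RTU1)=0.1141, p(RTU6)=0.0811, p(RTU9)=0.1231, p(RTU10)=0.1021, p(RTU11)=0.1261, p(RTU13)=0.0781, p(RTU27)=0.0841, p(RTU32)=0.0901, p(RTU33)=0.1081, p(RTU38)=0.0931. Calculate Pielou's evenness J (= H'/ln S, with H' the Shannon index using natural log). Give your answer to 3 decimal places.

H' = −Σ pᵢ ln pᵢ = −((-0.24767) + (-0.20373) + (-0.25786) + (-0.23297) + (-0.26111) + (-0.19914) + (-0.20821) + (-0.21686) + (-0.24049) + (-0.22103)) = 2.28907 (working shown to 5 dp, full precision carried).
With S = 10 species, ln S = 2.30259, so J = 2.28907/2.30259 = 0.99413, i.e. 0.994 to 3 decimal places.

0.994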